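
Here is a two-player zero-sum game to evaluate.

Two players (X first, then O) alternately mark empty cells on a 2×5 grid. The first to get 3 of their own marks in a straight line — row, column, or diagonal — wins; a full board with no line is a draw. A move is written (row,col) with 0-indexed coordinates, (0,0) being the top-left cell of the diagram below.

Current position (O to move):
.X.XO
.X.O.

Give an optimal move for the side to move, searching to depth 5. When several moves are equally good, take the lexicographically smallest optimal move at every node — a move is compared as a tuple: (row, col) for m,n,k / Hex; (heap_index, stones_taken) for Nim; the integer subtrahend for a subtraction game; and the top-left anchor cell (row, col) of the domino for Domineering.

O's best at [.X.XO/.X.O.]: (0,2)

p1 O@[.X.XO/.X.O.]: (0,0)[OX.XO/.X.O.]-1 (0,2)[.XOXO/.X.O.]+0* (1,0)[.X.XO/OX.O.]-1 (1,2)[.X.XO/.XOO.]-1 (1,4)[.X.XO/.X.OO]-1
p2 X@[.XOXO/.X.O.]: (0,0)[XXOXO/.X.O.]+0* (1,0)[.XOXO/XX.O.]+0 (1,2)[.XOXO/.XXO.]+0 (1,4)[.XOXO/.X.OX]+0
p3 O@[XXOXO/.X.O.]: (1,0)[XXOXO/OX.O.]+0* (1,2)[XXOXO/.XOO.]+0 (1,4)[XXOXO/.X.OO]+0
p4 X@[XXOXO/OX.O.]: (1,2)[XXOXO/OXXO.]+0* (1,4)[XXOXO/OX.OX]+0
p5 O@[XXOXO/OXXO.]: (1,4)[XXOXO/OXXOO]+0*
p6 X@[XXOXO/OXXOO] terminal +0; root [.X.XO/.X.O.] d5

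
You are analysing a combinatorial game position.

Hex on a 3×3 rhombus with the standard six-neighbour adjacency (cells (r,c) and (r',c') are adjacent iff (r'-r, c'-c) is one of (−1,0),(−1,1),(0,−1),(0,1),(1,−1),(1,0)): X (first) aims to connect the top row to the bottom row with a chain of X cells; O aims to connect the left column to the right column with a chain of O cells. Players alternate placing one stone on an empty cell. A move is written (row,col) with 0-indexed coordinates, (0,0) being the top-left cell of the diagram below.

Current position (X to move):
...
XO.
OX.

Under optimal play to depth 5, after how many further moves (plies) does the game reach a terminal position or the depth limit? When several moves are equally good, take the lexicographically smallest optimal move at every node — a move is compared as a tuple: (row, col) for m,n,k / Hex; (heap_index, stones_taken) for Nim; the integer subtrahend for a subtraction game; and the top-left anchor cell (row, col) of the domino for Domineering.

[.../XO./OX.] X move#1: (0,0):-1/X../XO./OX.*, (0,1):-1/.X./XO./OX., (0,2):-1/..X/XO./OX., (1,2):-1/.../XOX/OX., (2,2):-1/.../XO./OXX
[X../XO./OX.] O move#2: (0,1):+1/XO./XO./OX.*, (0,2):+1/X.O/XO./OX., (1,2):+1/X../XOO/OX., (2,2):+1/X../XO./OXO
[XO./XO./OX.] X move#3: (0,2):-1/XOX/XO./OX.*, (1,2):-1/XO./XOX/OX., (2,2):-1/XO./XO./OXX
[XOX/XO./OX.] O move#4: (1,2):+1/XOX/XOO/OX.*, (2,2):-1/XOX/XO./OXO
[XOX/XOO/OX.] end (terminal -1, X#5); searched .../XO./OX. to 5

PV length from [.../XO./OX.]: 4 plies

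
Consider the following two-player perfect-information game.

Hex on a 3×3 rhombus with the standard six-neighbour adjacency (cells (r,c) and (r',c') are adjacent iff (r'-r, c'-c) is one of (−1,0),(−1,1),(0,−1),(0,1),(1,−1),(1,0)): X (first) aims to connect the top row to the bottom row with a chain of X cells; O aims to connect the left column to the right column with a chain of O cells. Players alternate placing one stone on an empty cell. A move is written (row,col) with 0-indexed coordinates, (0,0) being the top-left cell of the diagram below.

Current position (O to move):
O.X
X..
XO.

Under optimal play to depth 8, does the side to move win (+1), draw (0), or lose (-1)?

value(O.X/X../XO., O) = -1

[O.X/X../XO.] O move#1: (0,1):-1/OOX/X../XO.*, (1,1):-1/O.X/XO./XO., (1,2):-1/O.X/X.O/XO., (2,2):-1/O.X/X../XOO
[OOX/X../XO.] X move#2: (1,1):+1/OOX/XX./XO.*, (1,2):+1/OOX/X.X/XO., (2,2):+1/OOX/X../XOX
[OOX/XX./XO.] end (terminal -1, O#3); searched O.X/X../XO. to 8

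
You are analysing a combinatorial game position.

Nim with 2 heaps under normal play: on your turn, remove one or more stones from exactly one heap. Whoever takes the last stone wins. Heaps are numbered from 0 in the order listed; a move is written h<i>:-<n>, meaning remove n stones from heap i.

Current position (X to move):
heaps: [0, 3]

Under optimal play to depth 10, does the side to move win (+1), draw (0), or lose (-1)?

[(0,3)] X move#1: h1:-1:-1/(0,2), h1:-2:-1/(0,1), h1:-3:+1/(0,0)*
[(0,0)] end (terminal -1, O#2); searched (0,3) to 10

value((0,3), X) = +1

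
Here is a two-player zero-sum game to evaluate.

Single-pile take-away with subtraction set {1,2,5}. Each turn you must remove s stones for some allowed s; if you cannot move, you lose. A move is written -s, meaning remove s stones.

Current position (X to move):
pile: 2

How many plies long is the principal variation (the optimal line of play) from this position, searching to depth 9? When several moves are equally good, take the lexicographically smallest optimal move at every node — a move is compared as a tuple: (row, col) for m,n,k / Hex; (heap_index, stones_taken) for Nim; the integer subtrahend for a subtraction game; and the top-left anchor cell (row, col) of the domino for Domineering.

ply 1, X at 2 | -1=-1→1; -2=+1→0*
ply 2: 0 is terminal -1 (O); from 2 depth 9

PV length from [2]: 1 ply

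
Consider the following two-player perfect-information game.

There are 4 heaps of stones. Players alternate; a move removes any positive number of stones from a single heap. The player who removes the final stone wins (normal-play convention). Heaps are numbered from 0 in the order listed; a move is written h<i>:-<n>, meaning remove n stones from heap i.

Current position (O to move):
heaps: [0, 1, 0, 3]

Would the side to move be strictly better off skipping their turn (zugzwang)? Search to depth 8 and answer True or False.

zugzwang((0,1,0,3), O) = False

[(0,1,0,3)] O move#1: h1:-1:-1/(0,0,0,3), h3:-1:-1/(0,1,0,2), h3:-2:+1/(0,1,0,1)*, h3:-3:-1/(0,1,0,0)
[(0,1,0,1)] X move#2: h1:-1:-1/(0,0,0,1)*, h3:-1:-1/(0,1,0,0)
[(0,0,0,1)] O move#3: h3:-1:+1/(0,0,0,0)*
[(0,0,0,0)] end (terminal -1, X#4); searched (0,1,0,3) to 8
if O skipped the turn, X would face:
~ [(0,1,0,3)] X move#1: h1:-1:-1/(0,0,0,3), h3:-1:-1/(0,1,0,2), h3:-2:+1/(0,1,0,1)*, h3:-3:-1/(0,1,0,0)
~ [(0,1,0,1)] O move#2: h1:-1:-1/(0,0,0,1)*, h3:-1:-1/(0,1,0,0)
~ [(0,0,0,1)] X move#3: h3:-1:+1/(0,0,0,0)*
~ [(0,0,0,0)] end (terminal -1, O#4); searched (0,1,0,3) to 8
compare (O): move=+1 vs pass=-1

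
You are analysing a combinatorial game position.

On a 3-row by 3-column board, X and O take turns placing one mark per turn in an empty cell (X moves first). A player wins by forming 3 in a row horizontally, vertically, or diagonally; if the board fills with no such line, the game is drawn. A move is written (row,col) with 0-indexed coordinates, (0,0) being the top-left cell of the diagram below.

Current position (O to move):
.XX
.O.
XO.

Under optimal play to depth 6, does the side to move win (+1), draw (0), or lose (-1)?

[.XX/.O./XO.] O move#1: (0,0):+0/OXX/.O./XO.*, (1,0):-1/.XX/OO./XO., (1,2):-1/.XX/.OO/XO., (2,2):-1/.XX/.O./XOO
[OXX/.O./XO.] X move#2: (1,0):-1/OXX/XO./XO., (1,2):-1/OXX/.OX/XO., (2,2):+0/OXX/.O./XOX*
[OXX/.O./XOX] O move#3: (1,0):-1/OXX/OO./XOX, (1,2):+0/OXX/.OO/XOX*
[OXX/.OO/XOX] X move#4: (1,0):+0/OXX/XOO/XOX*
[OXX/XOO/XOX] end (terminal +0, O#5); searched .XX/.O./XO. to 6

value(.XX/.O./XO., O) = 0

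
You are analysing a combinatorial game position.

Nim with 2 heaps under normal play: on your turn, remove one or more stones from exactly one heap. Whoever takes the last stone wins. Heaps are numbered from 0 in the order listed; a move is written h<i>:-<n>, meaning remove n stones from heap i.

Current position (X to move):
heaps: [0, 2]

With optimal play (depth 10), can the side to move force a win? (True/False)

X winning at [(0,2)]: True

[(0,2)] X move#1: h1:-1:-1/(0,1), h1:-2:+1/(0,0)*
[(0,0)] end (terminal -1, O#2); searched (0,2) to 10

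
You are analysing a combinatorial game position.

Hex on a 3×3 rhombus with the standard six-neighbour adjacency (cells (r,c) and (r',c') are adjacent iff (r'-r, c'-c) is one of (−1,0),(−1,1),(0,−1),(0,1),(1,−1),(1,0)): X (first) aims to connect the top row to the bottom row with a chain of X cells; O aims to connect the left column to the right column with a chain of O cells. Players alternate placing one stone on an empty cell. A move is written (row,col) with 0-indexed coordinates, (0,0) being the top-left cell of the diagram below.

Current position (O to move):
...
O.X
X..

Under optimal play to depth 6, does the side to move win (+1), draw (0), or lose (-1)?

ply 1, O at .../O.X/X.. | (0,0)=-1→O../O.X/X..; (0,1)=-1→.O./O.X/X..; (0,2)=+1→..O/O.X/X..*; (1,1)=-1→.../OOX/X..; (2,1)=-1→.../O.X/XO.; (2,2)=-1→.../O.X/X.O
ply 2, X at ..O/O.X/X.. | (0,0)=-1→X.O/O.X/X..*; (0,1)=-1→.XO/O.X/X..; (1,1)=-1→..O/OXX/X..; (2,1)=-1→..O/O.X/XX.; (2,2)=-1→..O/O.X/X.X
ply 3, O at X.O/O.X/X.. | (0,1)=+1→XOO/O.X/X..*; (1,1)=+1→X.O/OOX/X..; (2,1)=+1→X.O/O.X/XO.; (2,2)=+1→X.O/O.X/X.O
ply 4: XOO/O.X/X.. is terminal -1 (X); from .../O.X/X.. depth 6

value(.../O.X/X.., O) = +1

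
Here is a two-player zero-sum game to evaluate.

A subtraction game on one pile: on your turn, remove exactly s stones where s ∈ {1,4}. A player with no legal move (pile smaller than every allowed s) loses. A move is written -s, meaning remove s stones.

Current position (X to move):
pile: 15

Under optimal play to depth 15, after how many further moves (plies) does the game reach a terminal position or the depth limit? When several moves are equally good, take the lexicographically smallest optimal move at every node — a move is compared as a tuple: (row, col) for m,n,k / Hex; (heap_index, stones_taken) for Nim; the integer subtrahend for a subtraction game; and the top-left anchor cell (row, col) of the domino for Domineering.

ply 1, X at 15 | -1=-1→14*; -4=-1→11
ply 2, O at 14 | -1=-1→13; -4=+1→10*
ply 3, X at 10 | -1=-1→9*; -4=-1→6
ply 4, O at 9 | -1=-1→8; -4=+1→5*
ply 5, X at 5 | -1=-1→4*; -4=-1→1
ply 6, O at 4 | -1=-1→3; -4=+1→0*
ply 7: 0 is terminal -1 (X); from 15 depth 15

PV length from [15]: 6 plies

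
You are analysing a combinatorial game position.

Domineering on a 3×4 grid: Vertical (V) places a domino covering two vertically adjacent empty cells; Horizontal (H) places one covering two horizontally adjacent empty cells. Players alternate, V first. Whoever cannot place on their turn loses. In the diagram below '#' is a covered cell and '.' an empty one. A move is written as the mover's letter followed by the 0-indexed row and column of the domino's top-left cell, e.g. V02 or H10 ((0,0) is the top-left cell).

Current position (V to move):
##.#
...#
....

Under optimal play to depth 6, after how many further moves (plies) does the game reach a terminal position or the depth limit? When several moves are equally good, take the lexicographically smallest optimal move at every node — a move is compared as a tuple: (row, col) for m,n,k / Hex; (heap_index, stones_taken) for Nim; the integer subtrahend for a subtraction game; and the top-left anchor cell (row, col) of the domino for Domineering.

PV length from [##.#/...#/....]: 3 plies

ply 1, V at ##.#/...#/.... | V02=-1→####/..##/....; V10=-1→##.#/#..#/#...; V11=+1→##.#/.#.#/.#..*; V12=-1→##.#/..##/..#.
ply 2, H at ##.#/.#.#/.#.. | H22=-1→##.#/.#.#/.###*
ply 3, V at ##.#/.#.#/.### | V02=+1→####/.###/.###*; V10=+1→##.#/##.#/####
ply 4: ####/.###/.### is terminal -1 (H); from ##.#/...#/.... depth 6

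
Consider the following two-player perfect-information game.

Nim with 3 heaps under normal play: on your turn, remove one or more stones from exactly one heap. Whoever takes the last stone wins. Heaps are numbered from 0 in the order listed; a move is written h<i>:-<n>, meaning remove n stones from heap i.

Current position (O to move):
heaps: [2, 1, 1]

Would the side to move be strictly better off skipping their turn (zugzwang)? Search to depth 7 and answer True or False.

p1 O@[(2,1,1)]: h0:-1[(1,1,1)]-1 h0:-2[(0,1,1)]+1* h1:-1[(2,0,1)]-1 h2:-1[(2,1,0)]-1
p2 X@[(0,1,1)]: h1:-1[(0,0,1)]-1* h2:-1[(0,1,0)]-1
p3 O@[(0,0,1)]: h2:-1[(0,0,0)]+1*
p4 X@[(0,0,0)] terminal -1; root [(2,1,1)] d7
if O skipped the turn, X would face:
~ p1 X@[(2,1,1)]: h0:-1[(1,1,1)]-1 h0:-2[(0,1,1)]+1* h1:-1[(2,0,1)]-1 h2:-1[(2,1,0)]-1
~ p2 O@[(0,1,1)]: h1:-1[(0,0,1)]-1* h2:-1[(0,1,0)]-1
~ p3 X@[(0,0,1)]: h2:-1[(0,0,0)]+1*
~ p4 O@[(0,0,0)] terminal -1; root [(2,1,1)] d7
compare (O): move=+1 vs pass=-1

zugzwang((2,1,1), O) = False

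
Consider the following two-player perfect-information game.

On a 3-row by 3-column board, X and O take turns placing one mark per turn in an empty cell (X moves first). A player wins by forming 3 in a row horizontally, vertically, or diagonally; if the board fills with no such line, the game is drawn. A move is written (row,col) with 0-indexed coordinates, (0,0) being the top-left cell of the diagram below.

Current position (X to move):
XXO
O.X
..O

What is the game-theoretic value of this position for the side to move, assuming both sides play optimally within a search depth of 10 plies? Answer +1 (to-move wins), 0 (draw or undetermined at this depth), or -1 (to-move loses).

[XXO/O.X/..O] X move#1: (1,1):+0/XXO/OXX/..O*, (2,0):+0/XXO/O.X/X.O, (2,1):+0/XXO/O.X/.XO
[XXO/OXX/..O] O move#2: (2,0):-1/XXO/OXX/O.O, (2,1):+0/XXO/OXX/.OO*
[XXO/OXX/.OO] X move#3: (2,0):+0/XXO/OXX/XOO*
[XXO/OXX/XOO] end (terminal +0, O#4); searched XXO/O.X/..O to 10

value(XXO/O.X/..O, X) = 0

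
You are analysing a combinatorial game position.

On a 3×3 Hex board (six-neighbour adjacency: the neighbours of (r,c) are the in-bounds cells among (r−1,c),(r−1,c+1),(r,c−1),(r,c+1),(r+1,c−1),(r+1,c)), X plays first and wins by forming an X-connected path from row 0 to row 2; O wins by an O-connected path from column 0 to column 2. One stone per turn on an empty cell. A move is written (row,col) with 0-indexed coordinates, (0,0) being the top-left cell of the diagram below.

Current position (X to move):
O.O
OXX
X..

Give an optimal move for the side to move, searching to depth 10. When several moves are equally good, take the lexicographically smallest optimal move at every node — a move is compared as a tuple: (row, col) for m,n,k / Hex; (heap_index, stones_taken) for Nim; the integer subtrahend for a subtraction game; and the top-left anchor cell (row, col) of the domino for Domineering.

X's best at [O.O/OXX/X..]: (0,1)

ply 1, X at O.O/OXX/X.. | (0,1)=+1→OXO/OXX/X..*; (2,1)=-1→O.O/OXX/XX.; (2,2)=-1→O.O/OXX/X.X
ply 2: OXO/OXX/X.. is terminal -1 (O); from O.O/OXX/X.. depth 10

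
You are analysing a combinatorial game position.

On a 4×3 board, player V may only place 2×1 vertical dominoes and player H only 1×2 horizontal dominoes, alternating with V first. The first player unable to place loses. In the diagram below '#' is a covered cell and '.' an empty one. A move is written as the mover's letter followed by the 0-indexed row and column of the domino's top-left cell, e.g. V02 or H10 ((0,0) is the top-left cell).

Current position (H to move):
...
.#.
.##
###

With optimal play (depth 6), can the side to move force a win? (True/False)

H winning at [.../.#./.##/###]: False

p1 H@[.../.#./.##/###]: H00[##./.#./.##/###]-1* H01[.##/.#./.##/###]-1
p2 V@[##./.#./.##/###]: V02[###/.##/.##/###]+1* V10[##./##./###/###]+1
p3 H@[###/.##/.##/###] terminal -1; root [.../.#./.##/###] d6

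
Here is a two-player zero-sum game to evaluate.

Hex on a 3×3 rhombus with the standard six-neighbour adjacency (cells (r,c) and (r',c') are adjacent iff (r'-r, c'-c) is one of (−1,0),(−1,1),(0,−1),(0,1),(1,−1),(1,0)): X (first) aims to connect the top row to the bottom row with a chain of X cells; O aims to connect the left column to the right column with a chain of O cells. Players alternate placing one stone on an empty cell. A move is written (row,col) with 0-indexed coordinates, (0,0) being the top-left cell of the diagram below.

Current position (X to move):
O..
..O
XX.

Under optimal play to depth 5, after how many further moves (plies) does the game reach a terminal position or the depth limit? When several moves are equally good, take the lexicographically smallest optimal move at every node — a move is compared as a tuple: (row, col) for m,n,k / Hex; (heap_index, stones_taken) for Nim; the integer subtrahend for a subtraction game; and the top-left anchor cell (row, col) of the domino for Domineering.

PV length from [O../..O/XX.]: 3 plies

[O../..O/XX.] X move#1: (0,1):+1/OX./..O/XX.*, (0,2):-1/O.X/..O/XX., (1,0):-1/O../X.O/XX., (1,1):+1/O../.XO/XX., (2,2):-1/O../..O/XXX
[OX./..O/XX.] O move#2: (0,2):-1/OXO/..O/XX.*, (1,0):-1/OX./O.O/XX., (1,1):-1/OX./.OO/XX., (2,2):-1/OX./..O/XXO
[OXO/..O/XX.] X move#3: (1,0):+1/OXO/X.O/XX.*, (1,1):+1/OXO/.XO/XX., (2,2):+1/OXO/..O/XXX
[OXO/X.O/XX.] end (terminal -1, O#4); searched O../..O/XX. to 5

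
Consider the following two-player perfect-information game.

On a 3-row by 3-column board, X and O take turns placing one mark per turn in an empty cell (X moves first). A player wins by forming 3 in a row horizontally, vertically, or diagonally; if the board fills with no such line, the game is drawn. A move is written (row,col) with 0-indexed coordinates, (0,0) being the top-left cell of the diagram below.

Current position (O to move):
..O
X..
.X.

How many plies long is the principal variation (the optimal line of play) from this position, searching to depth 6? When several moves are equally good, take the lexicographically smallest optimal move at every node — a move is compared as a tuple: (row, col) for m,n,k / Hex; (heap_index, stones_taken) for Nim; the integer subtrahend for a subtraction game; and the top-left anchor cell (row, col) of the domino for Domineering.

PV length from [..O/X../.X.]: 5 plies

[..O/X../.X.] O move#1: (0,0):+1/O.O/X../.X.*, (0,1):-1/.OO/X../.X., (1,1):-1/..O/XO./.X., (1,2):-1/..O/X.O/.X., (2,0):-1/..O/X../OX., (2,2):+1/..O/X../.XO
[O.O/X../.X.] X move#2: (0,1):-1/OXO/X../.X.*, (1,1):-1/O.O/XX./.X., (1,2):-1/O.O/X.X/.X., (2,0):-1/O.O/X../XX., (2,2):-1/O.O/X../.XX
[OXO/X../.X.] O move#3: (1,1):+1/OXO/XO./.X.*, (1,2):-1/OXO/X.O/.X., (2,0):-1/OXO/X../OX., (2,2):-1/OXO/X../.XO
[OXO/XO./.X.] X move#4: (1,2):-1/OXO/XOX/.X.*, (2,0):-1/OXO/XO./XX., (2,2):-1/OXO/XO./.XX
[OXO/XOX/.X.] O move#5: (2,0):+1/OXO/XOX/OX.*, (2,2):+1/OXO/XOX/.XO
[OXO/XOX/OX.] end (terminal -1, X#6); searched ..O/X../.X. to 6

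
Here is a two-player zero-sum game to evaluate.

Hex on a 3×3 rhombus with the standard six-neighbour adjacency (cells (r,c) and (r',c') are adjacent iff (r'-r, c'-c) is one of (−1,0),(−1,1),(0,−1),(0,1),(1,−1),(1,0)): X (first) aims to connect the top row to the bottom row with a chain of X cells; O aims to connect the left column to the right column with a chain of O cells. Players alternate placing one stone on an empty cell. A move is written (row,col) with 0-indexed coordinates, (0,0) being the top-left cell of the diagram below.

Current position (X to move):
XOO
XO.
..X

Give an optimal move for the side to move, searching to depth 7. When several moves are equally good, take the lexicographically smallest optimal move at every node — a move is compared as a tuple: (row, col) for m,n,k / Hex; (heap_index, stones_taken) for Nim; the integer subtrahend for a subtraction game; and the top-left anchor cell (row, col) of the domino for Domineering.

X's best at [XOO/XO./..X]: (2,0)

ply 1, X at XOO/XO./..X | (1,2)=-1→XOO/XOX/..X; (2,0)=+1→XOO/XO./X.X*; (2,1)=-1→XOO/XO./.XX
ply 2: XOO/XO./X.X is terminal -1 (O); from XOO/XO./..X depth 7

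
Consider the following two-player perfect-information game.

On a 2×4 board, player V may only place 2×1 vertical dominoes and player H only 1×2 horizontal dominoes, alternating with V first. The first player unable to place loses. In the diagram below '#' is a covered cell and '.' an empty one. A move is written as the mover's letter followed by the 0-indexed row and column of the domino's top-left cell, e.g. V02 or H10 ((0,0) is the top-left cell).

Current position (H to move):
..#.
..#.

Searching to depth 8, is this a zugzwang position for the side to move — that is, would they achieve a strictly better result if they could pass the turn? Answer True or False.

p1 H@[..#./..#.]: H00[###./..#.]+1* H10[..#./###.]+1
p2 V@[###./..#.]: V03[####/..##]-1*
p3 H@[####/..##]: H10[####/####]+1*
p4 V@[####/####] terminal -1; root [..#./..#.] d8
suppose H passes — search the same position with V to move:
pass> p1 V@[..#./..#.]: V00[#.#./#.#.]+1* V01[.##./.##.]+1 V03[..##/..##]-1
pass> p2 H@[#.#./#.#.] terminal -1; root [..#./..#.] d8
for H: play +1, pass -1

zugzwang(..#./..#., H) = False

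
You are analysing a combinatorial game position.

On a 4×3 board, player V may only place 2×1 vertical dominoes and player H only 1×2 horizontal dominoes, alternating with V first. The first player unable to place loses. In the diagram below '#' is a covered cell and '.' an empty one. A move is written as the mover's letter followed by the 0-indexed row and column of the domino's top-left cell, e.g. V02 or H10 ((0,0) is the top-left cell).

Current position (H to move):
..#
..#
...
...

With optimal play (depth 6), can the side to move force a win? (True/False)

p1 H@[..#/..#/.../...]: H00[###/..#/.../...]-1* H10[..#/###/.../...]-1 H20[..#/..#/##./...]-1 H21[..#/..#/.##/...]-1 H30[..#/..#/.../##.]-1 H31[..#/..#/.../.##]-1
p2 V@[###/..#/.../...]: V10[###/#.#/#../...]-1 V11[###/.##/.#./...]+1* V20[###/..#/#../#..]-1 V21[###/..#/.#./.#.]+1 V22[###/..#/..#/..#]-1
p3 H@[###/.##/.#./...]: H30[###/.##/.#./##.]-1* H31[###/.##/.#./.##]-1
p4 V@[###/.##/.#./##.]: V10[###/###/##./##.]+1* V22[###/.##/.##/###]+1
p5 H@[###/###/##./##.] terminal -1; root [..#/..#/.../...] d6

H winning at [..#/..#/.../...]: False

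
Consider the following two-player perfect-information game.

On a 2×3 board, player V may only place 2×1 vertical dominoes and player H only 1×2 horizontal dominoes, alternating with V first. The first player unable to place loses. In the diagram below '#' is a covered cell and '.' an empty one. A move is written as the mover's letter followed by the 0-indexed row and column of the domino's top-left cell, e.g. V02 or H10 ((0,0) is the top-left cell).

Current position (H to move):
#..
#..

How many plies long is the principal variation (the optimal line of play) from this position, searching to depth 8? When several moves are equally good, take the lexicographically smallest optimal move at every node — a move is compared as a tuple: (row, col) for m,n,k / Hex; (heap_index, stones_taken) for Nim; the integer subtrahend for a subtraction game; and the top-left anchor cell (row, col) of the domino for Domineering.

[#../#..] H move#1: H01:+1/###/#..*, H11:+1/#../###
[###/#..] end (terminal -1, V#2); searched #../#.. to 8

PV length from [#../#..]: 1 ply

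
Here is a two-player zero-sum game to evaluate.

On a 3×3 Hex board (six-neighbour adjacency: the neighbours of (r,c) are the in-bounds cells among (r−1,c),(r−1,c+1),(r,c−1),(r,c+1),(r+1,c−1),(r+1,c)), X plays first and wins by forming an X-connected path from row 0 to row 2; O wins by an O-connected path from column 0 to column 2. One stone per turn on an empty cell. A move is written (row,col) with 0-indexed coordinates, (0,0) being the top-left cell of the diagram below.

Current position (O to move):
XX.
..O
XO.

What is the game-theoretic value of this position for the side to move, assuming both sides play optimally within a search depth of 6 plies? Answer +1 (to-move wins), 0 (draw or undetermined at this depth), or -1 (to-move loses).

ply 1, O at XX./..O/XO. | (0,2)=-1→XXO/..O/XO.*; (1,0)=-1→XX./O.O/XO.; (1,1)=-1→XX./.OO/XO.; (2,2)=-1→XX./..O/XOO
ply 2, X at XXO/..O/XO. | (1,0)=+1→XXO/X.O/XO.*; (1,1)=+1→XXO/.XO/XO.; (2,2)=+1→XXO/..O/XOX
ply 3: XXO/X.O/XO. is terminal -1 (O); from XX./..O/XO. depth 6

value(XX./..O/XO., O) = -1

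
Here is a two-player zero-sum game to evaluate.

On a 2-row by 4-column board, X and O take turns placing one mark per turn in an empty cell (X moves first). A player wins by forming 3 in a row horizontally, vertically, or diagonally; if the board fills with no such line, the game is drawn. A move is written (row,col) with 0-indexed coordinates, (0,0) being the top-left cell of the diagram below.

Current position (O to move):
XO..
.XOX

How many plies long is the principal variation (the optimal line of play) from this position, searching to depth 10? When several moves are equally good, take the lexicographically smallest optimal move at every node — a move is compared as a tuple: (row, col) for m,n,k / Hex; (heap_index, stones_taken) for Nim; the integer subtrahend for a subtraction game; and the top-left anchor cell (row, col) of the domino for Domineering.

p1 O@[XO../.XOX]: (0,2)[XOO./.XOX]+0* (0,3)[XO.O/.XOX]+0 (1,0)[XO../OXOX]+0
p2 X@[XOO./.XOX]: (0,3)[XOOX/.XOX]+0* (1,0)[XOO./XXOX]-1
p3 O@[XOOX/.XOX]: (1,0)[XOOX/OXOX]+0*
p4 X@[XOOX/OXOX] terminal +0; root [XO../.XOX] d10

PV length from [XO../.XOX]: 3 plies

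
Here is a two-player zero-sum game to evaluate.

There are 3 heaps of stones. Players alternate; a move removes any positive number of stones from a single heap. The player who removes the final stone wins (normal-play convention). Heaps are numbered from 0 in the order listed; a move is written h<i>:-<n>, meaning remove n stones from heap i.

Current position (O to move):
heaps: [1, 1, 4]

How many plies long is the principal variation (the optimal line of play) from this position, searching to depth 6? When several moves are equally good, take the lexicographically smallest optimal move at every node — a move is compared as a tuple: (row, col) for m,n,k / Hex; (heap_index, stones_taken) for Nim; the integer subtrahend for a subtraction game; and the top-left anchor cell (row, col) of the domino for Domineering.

PV length from [(1,1,4)]: 3 plies

p1 O@[(1,1,4)]: h0:-1[(0,1,4)]-1 h1:-1[(1,0,4)]-1 h2:-1[(1,1,3)]-1 h2:-2[(1,1,2)]-1 h2:-3[(1,1,1)]-1 h2:-4[(1,1,0)]+1*
p2 X@[(1,1,0)]: h0:-1[(0,1,0)]-1* h1:-1[(1,0,0)]-1
p3 O@[(0,1,0)]: h1:-1[(0,0,0)]+1*
p4 X@[(0,0,0)] terminal -1; root [(1,1,4)] d6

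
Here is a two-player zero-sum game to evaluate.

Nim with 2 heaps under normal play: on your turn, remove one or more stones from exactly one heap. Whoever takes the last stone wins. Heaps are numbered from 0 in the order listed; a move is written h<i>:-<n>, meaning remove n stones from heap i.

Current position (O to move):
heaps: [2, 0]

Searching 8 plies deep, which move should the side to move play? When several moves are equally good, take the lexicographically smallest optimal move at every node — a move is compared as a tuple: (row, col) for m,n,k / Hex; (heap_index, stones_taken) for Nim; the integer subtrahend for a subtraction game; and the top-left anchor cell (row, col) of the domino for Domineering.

O's best at [(2,0)]: h0:-2

p1 O@[(2,0)]: h0:-1[(1,0)]-1 h0:-2[(0,0)]+1*
p2 X@[(0,0)] terminal -1; root [(2,0)] d8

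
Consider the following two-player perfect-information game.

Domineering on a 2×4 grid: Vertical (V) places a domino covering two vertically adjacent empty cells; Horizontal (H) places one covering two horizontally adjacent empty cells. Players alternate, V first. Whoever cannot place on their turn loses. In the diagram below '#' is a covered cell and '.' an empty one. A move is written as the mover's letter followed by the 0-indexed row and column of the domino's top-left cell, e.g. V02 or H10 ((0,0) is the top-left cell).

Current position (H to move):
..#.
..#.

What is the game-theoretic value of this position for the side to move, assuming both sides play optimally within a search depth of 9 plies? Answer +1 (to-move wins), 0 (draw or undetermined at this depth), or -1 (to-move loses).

value(..#./..#., H) = +1

p1 H@[..#./..#.]: H00[###./..#.]+1* H10[..#./###.]+1
p2 V@[###./..#.]: V03[####/..##]-1*
p3 H@[####/..##]: H10[####/####]+1*
p4 V@[####/####] terminal -1; root [..#./..#.] d9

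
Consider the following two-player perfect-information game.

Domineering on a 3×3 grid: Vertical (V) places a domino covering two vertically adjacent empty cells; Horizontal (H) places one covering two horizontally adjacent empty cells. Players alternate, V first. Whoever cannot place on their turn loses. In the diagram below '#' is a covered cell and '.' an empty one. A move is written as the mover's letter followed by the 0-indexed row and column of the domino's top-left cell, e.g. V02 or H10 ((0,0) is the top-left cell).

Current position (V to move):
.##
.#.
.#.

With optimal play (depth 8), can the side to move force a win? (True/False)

[.##/.#./.#.] V move#1: V00:+1/###/##./.#.*, V10:+1/.##/##./##., V12:+1/.##/.##/.##
[###/##./.#.] end (terminal -1, H#2); searched .##/.#./.#. to 8

V winning at [.##/.#./.#.]: True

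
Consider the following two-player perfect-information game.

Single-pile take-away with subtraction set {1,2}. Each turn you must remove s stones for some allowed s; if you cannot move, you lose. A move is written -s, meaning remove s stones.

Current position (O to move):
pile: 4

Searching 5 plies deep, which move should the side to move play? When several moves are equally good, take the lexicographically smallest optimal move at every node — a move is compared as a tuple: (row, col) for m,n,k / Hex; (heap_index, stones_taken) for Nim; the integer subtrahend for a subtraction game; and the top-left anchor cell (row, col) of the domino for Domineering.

ply 1, O at 4 | -1=+1→3*; -2=-1→2
ply 2, X at 3 | -1=-1→2*; -2=-1→1
ply 3, O at 2 | -1=-1→1; -2=+1→0*
ply 4: 0 is terminal -1 (X); from 4 depth 5

O's best at [4]: -1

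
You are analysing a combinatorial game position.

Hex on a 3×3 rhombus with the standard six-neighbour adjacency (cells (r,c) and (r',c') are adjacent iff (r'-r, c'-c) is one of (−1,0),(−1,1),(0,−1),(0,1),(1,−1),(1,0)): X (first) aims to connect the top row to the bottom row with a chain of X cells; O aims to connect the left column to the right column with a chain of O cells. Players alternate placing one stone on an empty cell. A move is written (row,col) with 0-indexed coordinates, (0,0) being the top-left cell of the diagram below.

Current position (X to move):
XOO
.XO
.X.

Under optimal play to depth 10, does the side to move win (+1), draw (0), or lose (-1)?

ply 1, X at XOO/.XO/.X. | (1,0)=+1→XOO/XXO/.X.*; (2,0)=-1→XOO/.XO/XX.; (2,2)=-1→XOO/.XO/.XX
ply 2: XOO/XXO/.X. is terminal -1 (O); from XOO/.XO/.X. depth 10

value(XOO/.XO/.X., X) = +1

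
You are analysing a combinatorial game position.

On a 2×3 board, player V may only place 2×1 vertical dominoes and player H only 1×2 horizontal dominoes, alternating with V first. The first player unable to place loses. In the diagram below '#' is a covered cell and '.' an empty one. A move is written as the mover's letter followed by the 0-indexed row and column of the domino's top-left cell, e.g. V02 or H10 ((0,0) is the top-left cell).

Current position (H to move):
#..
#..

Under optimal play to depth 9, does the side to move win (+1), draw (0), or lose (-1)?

value(#../#.., H) = +1

p1 H@[#../#..]: H01[###/#..]+1* H11[#../###]+1
p2 V@[###/#..] terminal -1; root [#../#..] d9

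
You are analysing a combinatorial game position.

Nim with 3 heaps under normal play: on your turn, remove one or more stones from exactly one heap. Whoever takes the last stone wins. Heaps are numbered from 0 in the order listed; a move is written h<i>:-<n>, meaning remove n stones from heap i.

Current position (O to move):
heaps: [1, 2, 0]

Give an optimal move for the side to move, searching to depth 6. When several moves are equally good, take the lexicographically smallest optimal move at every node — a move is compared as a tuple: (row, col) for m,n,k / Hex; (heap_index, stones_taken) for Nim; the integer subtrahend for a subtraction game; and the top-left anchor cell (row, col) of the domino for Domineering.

p1 O@[(1,2,0)]: h0:-1[(0,2,0)]-1 h1:-1[(1,1,0)]+1* h1:-2[(1,0,0)]-1
p2 X@[(1,1,0)]: h0:-1[(0,1,0)]-1* h1:-1[(1,0,0)]-1
p3 O@[(0,1,0)]: h1:-1[(0,0,0)]+1*
p4 X@[(0,0,0)] terminal -1; root [(1,2,0)] d6

O's best at [(1,2,0)]: h1:-1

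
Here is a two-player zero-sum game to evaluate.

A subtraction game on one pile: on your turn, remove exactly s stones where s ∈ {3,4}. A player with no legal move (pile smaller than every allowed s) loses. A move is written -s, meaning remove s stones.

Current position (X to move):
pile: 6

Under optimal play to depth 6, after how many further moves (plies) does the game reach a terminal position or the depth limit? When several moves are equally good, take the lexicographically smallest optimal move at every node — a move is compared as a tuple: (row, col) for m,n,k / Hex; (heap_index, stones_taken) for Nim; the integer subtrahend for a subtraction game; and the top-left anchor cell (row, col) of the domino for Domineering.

PV length from [6]: 1 ply

[6] X move#1: -3:-1/3, -4:+1/2*
[2] end (terminal -1, O#2); searched 6 to 6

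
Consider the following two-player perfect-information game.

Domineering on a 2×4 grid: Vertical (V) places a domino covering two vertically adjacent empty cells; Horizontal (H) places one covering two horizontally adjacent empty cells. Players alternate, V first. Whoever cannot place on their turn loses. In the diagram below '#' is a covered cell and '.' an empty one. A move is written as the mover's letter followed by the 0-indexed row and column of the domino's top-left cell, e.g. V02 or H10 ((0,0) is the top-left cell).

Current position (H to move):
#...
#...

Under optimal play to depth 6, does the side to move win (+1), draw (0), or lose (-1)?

value(#.../#..., H) = +1

ply 1, H at #.../#... | H01=+1→###./#...*; H02=+1→#.##/#...; H11=+1→#.../###.; H12=+1→#.../#.##
ply 2, V at ###./#... | V03=-1→####/#..#*
ply 3, H at ####/#..# | H11=+1→####/####*
ply 4: ####/#### is terminal -1 (V); from #.../#... depth 6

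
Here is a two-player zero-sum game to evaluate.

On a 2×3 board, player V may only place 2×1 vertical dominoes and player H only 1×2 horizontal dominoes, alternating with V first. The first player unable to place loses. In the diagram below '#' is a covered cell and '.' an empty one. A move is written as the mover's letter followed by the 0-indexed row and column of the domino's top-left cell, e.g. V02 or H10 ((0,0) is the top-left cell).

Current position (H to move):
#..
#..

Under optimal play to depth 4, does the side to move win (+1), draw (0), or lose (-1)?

p1 H@[#../#..]: H01[###/#..]+1* H11[#../###]+1
p2 V@[###/#..] terminal -1; root [#../#..] d4

value(#../#.., H) = +1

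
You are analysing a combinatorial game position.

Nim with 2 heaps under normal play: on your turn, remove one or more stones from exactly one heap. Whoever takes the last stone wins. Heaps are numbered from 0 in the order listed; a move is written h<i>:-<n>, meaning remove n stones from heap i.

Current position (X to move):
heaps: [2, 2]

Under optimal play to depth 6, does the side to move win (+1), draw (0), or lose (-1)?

ply 1, X at (2,2) | h0:-1=-1→(1,2)*; h0:-2=-1→(0,2); h1:-1=-1→(2,1); h1:-2=-1→(2,0)
ply 2, O at (1,2) | h0:-1=-1→(0,2); h1:-1=+1→(1,1)*; h1:-2=-1→(1,0)
ply 3, X at (1,1) | h0:-1=-1→(0,1)*; h1:-1=-1→(1,0)
ply 4, O at (0,1) | h1:-1=+1→(0,0)*
ply 5: (0,0) is terminal -1 (X); from (2,2) depth 6

value((2,2), X) = -1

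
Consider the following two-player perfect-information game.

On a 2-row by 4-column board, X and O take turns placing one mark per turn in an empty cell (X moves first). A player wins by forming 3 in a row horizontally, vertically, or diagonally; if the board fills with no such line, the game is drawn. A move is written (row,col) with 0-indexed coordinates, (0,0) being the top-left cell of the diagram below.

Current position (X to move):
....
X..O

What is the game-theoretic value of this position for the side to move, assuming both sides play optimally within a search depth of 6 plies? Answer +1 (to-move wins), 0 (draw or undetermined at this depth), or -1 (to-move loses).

[..../X..O] X move#1: (0,0):+0/X.../X..O*, (0,1):+0/.X../X..O, (0,2):+0/..X./X..O, (0,3):+0/...X/X..O, (1,1):+0/..../XX.O, (1,2):+0/..../X.XO
[X.../X..O] O move#2: (0,1):+0/XO../X..O*, (0,2):+0/X.O./X..O, (0,3):+0/X..O/X..O, (1,1):+0/X.../XO.O, (1,2):+0/X.../X.OO
[XO../X..O] X move#3: (0,2):+0/XOX./X..O*, (0,3):+0/XO.X/X..O, (1,1):+0/XO../XX.O, (1,2):+0/XO../X.XO
[XOX./X..O] O move#4: (0,3):+0/XOXO/X..O*, (1,1):+0/XOX./XO.O, (1,2):+0/XOX./X.OO
[XOXO/X..O] X move#5: (1,1):+0/XOXO/XX.O*, (1,2):+0/XOXO/X.XO
[XOXO/XX.O] O move#6: (1,2):+0/XOXO/XXOO*
[XOXO/XXOO] end (terminal +0, X#7); searched ..../X..O to 6

value(..../X..O, X) = 0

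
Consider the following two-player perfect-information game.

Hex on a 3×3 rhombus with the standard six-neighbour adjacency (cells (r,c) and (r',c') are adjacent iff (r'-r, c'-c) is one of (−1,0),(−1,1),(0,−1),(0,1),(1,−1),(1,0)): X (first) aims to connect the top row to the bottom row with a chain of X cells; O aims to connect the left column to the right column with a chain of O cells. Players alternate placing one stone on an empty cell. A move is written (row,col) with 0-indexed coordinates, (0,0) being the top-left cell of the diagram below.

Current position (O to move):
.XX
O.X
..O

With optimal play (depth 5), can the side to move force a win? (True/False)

O winning at [.XX/O.X/..O]: True

p1 O@[.XX/O.X/..O]: (0,0)[OXX/O.X/..O]-1 (1,1)[.XX/OOX/..O]-1 (2,0)[.XX/O.X/O.O]-1 (2,1)[.XX/O.X/.OO]+1*
p2 X@[.XX/O.X/.OO]: (0,0)[XXX/O.X/.OO]-1* (1,1)[.XX/OXX/.OO]-1 (2,0)[.XX/O.X/XOO]-1
p3 O@[XXX/O.X/.OO]: (1,1)[XXX/OOX/.OO]+1* (2,0)[XXX/O.X/OOO]+1
p4 X@[XXX/OOX/.OO] terminal -1; root [.XX/O.X/..O] d5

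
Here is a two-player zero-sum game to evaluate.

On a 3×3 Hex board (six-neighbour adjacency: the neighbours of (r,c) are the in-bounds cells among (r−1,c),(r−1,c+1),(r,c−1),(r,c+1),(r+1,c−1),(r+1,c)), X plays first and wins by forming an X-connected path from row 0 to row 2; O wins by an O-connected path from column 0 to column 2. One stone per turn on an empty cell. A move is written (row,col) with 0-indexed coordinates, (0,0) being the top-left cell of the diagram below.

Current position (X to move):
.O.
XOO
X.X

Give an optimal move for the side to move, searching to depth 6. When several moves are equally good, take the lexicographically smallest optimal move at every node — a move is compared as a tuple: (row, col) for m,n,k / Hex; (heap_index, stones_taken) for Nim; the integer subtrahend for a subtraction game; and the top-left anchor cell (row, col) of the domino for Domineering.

ply 1, X at .O./XOO/X.X | (0,0)=+1→XO./XOO/X.X*; (0,2)=-1→.OX/XOO/X.X; (2,1)=-1→.O./XOO/XXX
ply 2: XO./XOO/X.X is terminal -1 (O); from .O./XOO/X.X depth 6

X's best at [.O./XOO/X.X]: (0,0)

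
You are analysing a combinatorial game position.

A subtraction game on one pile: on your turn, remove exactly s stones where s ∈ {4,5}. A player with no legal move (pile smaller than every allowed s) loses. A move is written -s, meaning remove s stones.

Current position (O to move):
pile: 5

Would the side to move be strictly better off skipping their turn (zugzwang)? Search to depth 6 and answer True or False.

zugzwang(5, O) = False

ply 1, O at 5 | -4=+1→1*; -5=+1→0
ply 2: 1 is terminal -1 (X); from 5 depth 6
suppose O passes — search the same position with X to move:
pass> ply 1, X at 5 | -4=+1→1*; -5=+1→0
pass> ply 2: 1 is terminal -1 (O); from 5 depth 6
for O: play +1, pass -1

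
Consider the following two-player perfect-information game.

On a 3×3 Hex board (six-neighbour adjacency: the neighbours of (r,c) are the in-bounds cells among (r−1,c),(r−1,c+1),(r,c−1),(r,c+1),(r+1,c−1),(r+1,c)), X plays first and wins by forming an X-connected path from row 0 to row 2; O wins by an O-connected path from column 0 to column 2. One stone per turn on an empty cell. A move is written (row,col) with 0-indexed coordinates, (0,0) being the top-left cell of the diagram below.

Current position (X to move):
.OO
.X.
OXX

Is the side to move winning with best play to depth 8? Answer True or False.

p1 X@[.OO/.X./OXX]: (0,0)[XOO/.X./OXX]-1* (1,0)[.OO/XX./OXX]-1 (1,2)[.OO/.XX/OXX]-1
p2 O@[XOO/.X./OXX]: (1,0)[XOO/OX./OXX]+1* (1,2)[XOO/.XO/OXX]-1
p3 X@[XOO/OX./OXX] terminal -1; root [.OO/.X./OXX] d8

X winning at [.OO/.X./OXX]: False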